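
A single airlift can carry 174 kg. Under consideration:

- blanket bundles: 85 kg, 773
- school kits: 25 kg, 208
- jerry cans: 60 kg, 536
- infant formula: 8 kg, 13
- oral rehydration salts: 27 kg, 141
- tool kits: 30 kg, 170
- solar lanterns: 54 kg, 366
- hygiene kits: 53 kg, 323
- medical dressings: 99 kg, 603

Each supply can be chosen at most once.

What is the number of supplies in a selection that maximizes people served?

3

Best achievable people served is 1517.
For example blanket bundles + school kits + jerry cans achieves it, using 170 kg.
Any selection reaching 1517 contains exactly 3 supplies.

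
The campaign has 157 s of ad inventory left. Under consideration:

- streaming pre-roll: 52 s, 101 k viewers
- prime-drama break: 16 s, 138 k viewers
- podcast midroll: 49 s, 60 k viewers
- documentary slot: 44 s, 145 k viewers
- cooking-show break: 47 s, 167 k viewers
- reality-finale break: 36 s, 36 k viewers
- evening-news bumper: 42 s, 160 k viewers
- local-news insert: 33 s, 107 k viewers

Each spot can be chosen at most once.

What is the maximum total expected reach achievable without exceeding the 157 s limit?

610

Ranking by ratio (expected reach/s): prime-drama break 8.62, evening-news bumper 3.81, cooking-show break 3.55, documentary slot 3.30.
Best packing: prime-drama break + documentary slot + cooking-show break + evening-news bumper — 149 s, 610 total.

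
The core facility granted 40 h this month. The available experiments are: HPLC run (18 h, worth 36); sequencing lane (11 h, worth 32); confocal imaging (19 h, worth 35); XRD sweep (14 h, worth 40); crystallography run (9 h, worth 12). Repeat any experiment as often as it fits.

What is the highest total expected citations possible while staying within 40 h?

112

Filling by ratio: 3×sequencing lane for 96, with 7 h left unused.
Replace 2×sequencing lane with 2×XRD sweep: the trade gains 16 net, giving 112 at 39 h.
Every other selection either busts 40 h or fails to beat 112.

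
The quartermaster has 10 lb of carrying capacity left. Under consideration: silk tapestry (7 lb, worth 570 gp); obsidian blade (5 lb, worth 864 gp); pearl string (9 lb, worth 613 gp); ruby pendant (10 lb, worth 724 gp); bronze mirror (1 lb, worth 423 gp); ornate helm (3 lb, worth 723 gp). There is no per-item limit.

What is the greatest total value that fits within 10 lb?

4230

Best packing: 10×bronze mirror — 10 lb, 4230 total.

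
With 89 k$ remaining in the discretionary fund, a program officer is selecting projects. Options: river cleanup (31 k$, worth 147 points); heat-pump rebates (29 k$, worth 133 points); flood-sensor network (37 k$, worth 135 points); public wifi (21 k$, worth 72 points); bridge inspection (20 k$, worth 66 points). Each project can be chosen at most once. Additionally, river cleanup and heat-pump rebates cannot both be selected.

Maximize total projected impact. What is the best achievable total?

354

Taking river cleanup + flood-sensor network + public wifi: 89 k$ used, 354 in projected impact.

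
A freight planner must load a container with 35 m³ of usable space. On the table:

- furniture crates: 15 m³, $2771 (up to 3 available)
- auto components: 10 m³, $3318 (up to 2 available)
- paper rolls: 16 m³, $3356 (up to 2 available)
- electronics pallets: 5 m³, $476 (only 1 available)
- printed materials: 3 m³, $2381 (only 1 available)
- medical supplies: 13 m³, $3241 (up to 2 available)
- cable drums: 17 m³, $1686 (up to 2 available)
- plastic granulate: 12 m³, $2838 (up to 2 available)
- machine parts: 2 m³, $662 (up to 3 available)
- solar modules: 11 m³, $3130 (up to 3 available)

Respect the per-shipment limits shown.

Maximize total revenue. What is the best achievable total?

By revenue per m³: printed materials 793.67, auto components 331.80, machine parts 331.00, solar modules 284.55 lead.
Greedy by ratio would take 2×auto components + electronics pallets + printed materials + 3×machine parts: 34 m³ used, total 11479.
The 11 m³ tied up in electronics pallets and 3×machine parts is better spent on solar modules — total rises to 12147 (34 m³).
The spare 1 m³ is too small for any remaining shipment, and no exchange beats 12147.

12147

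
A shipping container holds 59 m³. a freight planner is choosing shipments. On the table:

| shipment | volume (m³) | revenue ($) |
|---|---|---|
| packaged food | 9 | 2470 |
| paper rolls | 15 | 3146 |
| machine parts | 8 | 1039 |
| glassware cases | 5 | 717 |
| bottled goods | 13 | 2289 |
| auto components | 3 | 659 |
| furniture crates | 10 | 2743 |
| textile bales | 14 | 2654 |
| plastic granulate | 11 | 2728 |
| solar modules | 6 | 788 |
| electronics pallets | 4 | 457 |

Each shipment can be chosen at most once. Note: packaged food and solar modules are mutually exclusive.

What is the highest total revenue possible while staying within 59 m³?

13741

Ranking by ratio (revenue/m³): packaged food 274.44, furniture crates 274.30, plastic granulate 248.00.
Taking packaged food + paper rolls + furniture crates + textile bales + plastic granulate: 59 m³ used, 13741 in revenue.
Runner-up packaged food + paper rolls + bottled goods + furniture crates + plastic granulate tops out at 13376.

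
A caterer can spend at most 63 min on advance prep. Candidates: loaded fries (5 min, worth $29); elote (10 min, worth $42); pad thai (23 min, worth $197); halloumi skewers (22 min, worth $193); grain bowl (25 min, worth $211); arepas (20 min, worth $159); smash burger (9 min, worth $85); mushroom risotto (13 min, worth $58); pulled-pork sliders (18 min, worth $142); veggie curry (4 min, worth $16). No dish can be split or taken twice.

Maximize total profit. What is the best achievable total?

532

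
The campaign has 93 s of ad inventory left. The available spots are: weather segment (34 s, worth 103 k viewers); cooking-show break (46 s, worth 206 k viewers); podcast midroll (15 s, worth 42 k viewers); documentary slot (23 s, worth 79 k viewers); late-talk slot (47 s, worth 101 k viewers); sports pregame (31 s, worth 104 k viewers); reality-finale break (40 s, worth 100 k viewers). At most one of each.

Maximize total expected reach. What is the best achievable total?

352

A density-first pass picks cooking-show break + podcast midroll + documentary slot — 327 at 84 s.
Replace documentary slot with sports pregame: the trade gains 25 net, giving 352 at 92 s.
That's the maximum — no swap from here does better than 352.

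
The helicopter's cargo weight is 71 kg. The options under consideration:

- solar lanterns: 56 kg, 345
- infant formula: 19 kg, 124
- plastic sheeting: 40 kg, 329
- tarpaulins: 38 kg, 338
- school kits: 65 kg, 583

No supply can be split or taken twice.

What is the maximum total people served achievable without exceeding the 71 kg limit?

By people served per kg: school kits 8.97, tarpaulins 8.89, plastic sheeting 8.22, infant formula 6.53 lead.
Best packing: school kits — 65 kg, 583 total.
Next best is infant formula + tarpaulins at 462 (57 kg) — short by 121.

583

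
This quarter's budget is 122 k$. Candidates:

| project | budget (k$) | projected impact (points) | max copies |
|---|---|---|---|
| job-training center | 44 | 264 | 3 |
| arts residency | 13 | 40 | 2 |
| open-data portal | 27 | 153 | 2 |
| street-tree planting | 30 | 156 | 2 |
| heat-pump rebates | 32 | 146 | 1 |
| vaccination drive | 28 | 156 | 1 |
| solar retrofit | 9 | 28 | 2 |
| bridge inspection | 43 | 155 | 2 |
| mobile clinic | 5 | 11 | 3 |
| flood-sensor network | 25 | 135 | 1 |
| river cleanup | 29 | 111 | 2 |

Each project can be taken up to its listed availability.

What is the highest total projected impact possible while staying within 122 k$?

695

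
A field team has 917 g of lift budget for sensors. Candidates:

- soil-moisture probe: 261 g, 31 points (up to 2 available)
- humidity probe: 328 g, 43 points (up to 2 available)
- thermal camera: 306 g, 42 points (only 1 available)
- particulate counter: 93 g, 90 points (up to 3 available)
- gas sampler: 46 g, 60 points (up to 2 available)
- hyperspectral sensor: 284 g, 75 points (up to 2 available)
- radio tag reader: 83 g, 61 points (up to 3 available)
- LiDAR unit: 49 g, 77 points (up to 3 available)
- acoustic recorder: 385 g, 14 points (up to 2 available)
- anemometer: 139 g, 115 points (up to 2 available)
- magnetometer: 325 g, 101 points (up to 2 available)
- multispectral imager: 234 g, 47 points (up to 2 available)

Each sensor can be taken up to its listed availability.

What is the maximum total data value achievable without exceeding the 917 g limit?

919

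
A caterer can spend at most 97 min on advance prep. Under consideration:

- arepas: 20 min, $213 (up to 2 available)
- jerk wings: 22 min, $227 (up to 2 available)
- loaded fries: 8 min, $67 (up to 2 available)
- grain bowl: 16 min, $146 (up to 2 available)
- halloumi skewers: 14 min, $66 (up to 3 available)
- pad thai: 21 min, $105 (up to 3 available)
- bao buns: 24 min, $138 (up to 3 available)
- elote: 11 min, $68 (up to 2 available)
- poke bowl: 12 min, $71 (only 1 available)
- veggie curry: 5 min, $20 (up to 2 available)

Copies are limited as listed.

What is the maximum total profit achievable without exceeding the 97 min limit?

2×arepas + 2×jerk wings + loaded fries + veggie curry uses 97 of the 97 min and totals 967.
Every other selection either busts 97 min or exceeds an availability limit or fails to beat 967.

967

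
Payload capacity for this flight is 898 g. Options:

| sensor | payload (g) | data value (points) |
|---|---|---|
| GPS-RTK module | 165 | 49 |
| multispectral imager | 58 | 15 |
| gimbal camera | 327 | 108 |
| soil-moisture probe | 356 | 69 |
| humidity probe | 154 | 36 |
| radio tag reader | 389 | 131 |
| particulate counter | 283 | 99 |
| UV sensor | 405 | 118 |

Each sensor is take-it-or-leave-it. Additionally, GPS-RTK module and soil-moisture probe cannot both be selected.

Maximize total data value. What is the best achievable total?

294

Density check — particulate counter 0.35, radio tag reader 0.34, gimbal camera 0.33 are the best per g.
The ratio ordering already packs tightly: GPS-RTK module + multispectral imager + radio tag reader + particulate counter, 895 g, 294.
Next best is GPS-RTK module + gimbal camera + radio tag reader at 288 (881 g) — short by 6.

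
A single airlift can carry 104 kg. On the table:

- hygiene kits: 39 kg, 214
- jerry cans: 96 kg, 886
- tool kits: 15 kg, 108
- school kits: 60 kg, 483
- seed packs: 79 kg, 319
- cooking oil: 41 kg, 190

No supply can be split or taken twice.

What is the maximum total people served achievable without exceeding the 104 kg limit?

Ranking by ratio (people served/kg): jerry cans 9.23, school kits 8.05, tool kits 7.20, hygiene kits 5.49.
Taking jerry cans: 96 kg used, 886 in people served.

886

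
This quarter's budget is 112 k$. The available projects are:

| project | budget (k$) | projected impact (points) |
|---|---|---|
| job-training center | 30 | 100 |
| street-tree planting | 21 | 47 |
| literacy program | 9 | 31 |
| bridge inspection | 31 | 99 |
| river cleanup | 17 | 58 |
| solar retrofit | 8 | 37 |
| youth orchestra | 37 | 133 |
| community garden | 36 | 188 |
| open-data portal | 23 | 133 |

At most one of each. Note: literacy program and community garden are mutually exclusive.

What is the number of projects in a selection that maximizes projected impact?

Optimal total is 491.
One optimal bundle: solar retrofit + youth orchestra + community garden + open-data portal (104 k$).
Any selection reaching 491 contains exactly 4 projects.

4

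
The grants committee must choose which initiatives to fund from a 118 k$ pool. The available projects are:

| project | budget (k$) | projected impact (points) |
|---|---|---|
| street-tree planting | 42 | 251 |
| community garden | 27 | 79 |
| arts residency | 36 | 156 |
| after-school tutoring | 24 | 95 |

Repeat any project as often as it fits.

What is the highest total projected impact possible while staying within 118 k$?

Best packing: 2×street-tree planting + after-school tutoring — 108 k$, 597 total.

597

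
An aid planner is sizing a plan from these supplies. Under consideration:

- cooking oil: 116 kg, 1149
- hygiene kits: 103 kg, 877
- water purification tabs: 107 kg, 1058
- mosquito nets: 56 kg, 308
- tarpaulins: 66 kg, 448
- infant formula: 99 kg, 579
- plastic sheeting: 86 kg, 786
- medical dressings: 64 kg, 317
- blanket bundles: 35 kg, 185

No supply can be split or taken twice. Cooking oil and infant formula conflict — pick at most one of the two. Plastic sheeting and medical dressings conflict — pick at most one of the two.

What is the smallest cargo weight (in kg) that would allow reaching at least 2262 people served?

Need the lightest bundle worth ≥ 2262.
cooking oil + water purification tabs + blanket bundles: 2392 people served at 258 kg.
Any bundle with less than 258 kg falls short of 2262.

258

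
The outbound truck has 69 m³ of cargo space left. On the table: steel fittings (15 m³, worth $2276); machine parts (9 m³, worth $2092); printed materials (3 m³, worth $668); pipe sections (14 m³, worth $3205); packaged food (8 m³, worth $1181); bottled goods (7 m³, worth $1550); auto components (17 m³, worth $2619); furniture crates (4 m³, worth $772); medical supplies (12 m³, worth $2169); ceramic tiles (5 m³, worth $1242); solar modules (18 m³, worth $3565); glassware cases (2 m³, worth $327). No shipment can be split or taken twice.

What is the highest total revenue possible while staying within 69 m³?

14595

Greedy by ratio would take machine parts + printed materials + pipe sections + bottled goods + furniture crates + ceramic tiles + solar modules + glassware cases: 62 m³ used, total 13421.
Dropping printed materials and glassware cases frees 5 m³; slotting in medical supplies (12 m³) lifts the total to 14595 at 69 m³.
The closest alternative, machine parts + printed materials + pipe sections + bottled goods + medical supplies + ceramic tiles + solar modules, reaches only 14491.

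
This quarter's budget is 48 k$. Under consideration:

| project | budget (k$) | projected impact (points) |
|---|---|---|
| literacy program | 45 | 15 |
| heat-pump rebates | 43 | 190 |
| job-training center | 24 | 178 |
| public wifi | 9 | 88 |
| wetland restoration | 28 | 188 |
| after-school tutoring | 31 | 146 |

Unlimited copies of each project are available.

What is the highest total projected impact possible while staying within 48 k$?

Best packing: 5×public wifi — 45 k$, 440 total.

440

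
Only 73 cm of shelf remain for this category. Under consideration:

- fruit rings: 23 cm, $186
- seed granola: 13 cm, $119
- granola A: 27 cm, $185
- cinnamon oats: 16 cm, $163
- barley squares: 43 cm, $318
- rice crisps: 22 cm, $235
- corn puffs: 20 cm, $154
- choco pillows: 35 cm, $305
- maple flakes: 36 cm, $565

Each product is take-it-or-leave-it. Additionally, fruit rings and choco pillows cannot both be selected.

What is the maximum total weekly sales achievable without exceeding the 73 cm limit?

The ratio ordering already packs tightly: seed granola + rice crisps + maple flakes, 71 cm, 919.
Next best is cinnamon oats + corn puffs + maple flakes at 882 (72 cm) — short by 37.

919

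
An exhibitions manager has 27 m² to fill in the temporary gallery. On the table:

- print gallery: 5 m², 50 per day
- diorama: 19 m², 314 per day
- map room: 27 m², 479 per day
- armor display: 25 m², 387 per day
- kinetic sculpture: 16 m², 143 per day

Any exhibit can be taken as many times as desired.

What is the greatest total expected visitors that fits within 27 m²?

479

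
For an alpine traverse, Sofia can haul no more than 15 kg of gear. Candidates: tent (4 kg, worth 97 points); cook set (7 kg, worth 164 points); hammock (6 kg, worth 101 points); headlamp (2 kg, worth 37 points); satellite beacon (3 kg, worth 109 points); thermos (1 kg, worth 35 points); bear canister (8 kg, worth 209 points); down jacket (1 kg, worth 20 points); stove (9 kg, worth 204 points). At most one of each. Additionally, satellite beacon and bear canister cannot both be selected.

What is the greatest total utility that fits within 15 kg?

405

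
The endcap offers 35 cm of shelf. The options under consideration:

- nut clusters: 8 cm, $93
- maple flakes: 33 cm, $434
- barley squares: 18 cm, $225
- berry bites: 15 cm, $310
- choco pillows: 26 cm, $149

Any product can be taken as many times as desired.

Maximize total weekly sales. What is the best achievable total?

Density check — berry bites 20.67, maple flakes 13.15, barley squares 12.50, nut clusters 11.62 are the best per cm.
Best packing: 2×berry bites — 30 cm, 620 total.

620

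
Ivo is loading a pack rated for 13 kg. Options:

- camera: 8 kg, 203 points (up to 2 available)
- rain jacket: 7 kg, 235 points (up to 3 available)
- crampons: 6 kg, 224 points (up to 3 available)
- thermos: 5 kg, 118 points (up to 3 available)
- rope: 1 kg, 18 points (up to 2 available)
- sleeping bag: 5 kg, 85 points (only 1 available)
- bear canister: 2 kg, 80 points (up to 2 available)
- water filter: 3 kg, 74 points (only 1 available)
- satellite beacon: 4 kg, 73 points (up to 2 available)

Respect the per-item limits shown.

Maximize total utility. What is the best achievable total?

466

Ranking by ratio (utility/kg): bear canister 40.00, crampons 37.33, rain jacket 33.57.
Taking the top-ratio items first gives crampons + 2×bear canister + water filter for 458 (13 kg).
Dropping 2×bear canister and water filter frees 7 kg; slotting in crampons + rope (7 kg) lifts the total to 466 at 13 kg.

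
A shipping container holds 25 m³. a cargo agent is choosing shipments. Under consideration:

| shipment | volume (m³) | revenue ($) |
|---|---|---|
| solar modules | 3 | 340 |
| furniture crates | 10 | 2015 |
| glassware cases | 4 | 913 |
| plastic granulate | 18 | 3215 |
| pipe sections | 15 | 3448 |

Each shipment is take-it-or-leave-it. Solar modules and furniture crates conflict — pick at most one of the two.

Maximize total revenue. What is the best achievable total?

By revenue per m³: pipe sections 229.87, glassware cases 228.25, furniture crates 201.50, plastic granulate 178.61 lead.
Taking the top-ratio shipments first gives solar modules + glassware cases + pipe sections for 4701 (22 m³).
The 7 m³ tied up in solar modules and glassware cases is better spent on furniture crates — total rises to 5463 (25 m³).
Next best is solar modules + glassware cases + pipe sections at 4701 (22 m³) — short by 762.

5463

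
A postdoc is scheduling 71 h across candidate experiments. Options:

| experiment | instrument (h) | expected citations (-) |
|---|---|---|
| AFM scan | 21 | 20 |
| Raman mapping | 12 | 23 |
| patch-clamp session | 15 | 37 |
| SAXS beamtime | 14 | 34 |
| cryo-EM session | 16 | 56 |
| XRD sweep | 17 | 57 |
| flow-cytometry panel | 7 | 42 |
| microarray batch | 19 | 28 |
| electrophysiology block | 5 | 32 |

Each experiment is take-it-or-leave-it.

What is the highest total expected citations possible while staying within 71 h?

244

By expected citations per h: electrophysiology block 6.40, flow-cytometry panel 6.00, cryo-EM session 3.50 lead.
The ratio heuristic lands on patch-clamp session + cryo-EM session + XRD sweep + flow-cytometry panel + electrophysiology block (224) but leaves 11 h idle.
The 15 h tied up in patch-clamp session is better spent on Raman mapping + SAXS beamtime — total rises to 244 (71 h).
Every other selection either busts 71 h or fails to beat 244.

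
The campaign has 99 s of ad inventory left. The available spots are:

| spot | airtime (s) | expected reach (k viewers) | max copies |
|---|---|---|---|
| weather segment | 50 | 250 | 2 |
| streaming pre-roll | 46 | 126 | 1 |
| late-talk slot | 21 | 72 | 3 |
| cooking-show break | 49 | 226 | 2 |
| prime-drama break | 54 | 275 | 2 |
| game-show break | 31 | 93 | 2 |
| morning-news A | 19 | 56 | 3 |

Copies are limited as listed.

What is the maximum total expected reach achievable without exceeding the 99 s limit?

476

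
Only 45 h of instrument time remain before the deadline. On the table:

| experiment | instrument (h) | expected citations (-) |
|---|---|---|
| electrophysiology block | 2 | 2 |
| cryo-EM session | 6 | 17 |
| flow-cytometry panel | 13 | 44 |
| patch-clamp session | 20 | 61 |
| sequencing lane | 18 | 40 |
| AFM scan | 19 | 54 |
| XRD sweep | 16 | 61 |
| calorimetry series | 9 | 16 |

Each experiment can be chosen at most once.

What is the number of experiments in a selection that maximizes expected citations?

4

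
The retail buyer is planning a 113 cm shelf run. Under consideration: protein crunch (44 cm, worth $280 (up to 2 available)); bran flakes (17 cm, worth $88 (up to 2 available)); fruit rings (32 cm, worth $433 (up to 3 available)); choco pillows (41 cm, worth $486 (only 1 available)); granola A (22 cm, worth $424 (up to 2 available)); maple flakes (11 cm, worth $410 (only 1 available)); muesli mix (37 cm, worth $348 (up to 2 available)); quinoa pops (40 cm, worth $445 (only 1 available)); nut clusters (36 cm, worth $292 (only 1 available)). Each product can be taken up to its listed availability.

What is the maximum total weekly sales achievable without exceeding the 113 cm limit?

1832

A density-first pass picks bran flakes + fruit rings + 2×granola A + maple flakes — 1779 at 104 cm.
Replace fruit rings with choco pillows: the trade gains 53 net, giving 1832 at 113 cm.
Nothing else within 113 cm beats 1832.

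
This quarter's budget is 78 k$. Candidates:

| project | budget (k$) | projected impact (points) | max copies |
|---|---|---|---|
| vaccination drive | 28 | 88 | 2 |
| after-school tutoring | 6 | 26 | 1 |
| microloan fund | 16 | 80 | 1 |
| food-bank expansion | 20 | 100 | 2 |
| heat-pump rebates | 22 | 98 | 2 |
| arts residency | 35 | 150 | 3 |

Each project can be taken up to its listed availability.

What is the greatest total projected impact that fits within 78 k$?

378

Density check — microloan fund 5.00, food-bank expansion 5.00, heat-pump rebates 4.45, after-school tutoring 4.33 are the best per k$.
Best packing: microloan fund + 2×food-bank expansion + heat-pump rebates — 78 k$, 378 total.
Every other selection either busts 78 k$ or exceeds an availability limit or fails to beat 378.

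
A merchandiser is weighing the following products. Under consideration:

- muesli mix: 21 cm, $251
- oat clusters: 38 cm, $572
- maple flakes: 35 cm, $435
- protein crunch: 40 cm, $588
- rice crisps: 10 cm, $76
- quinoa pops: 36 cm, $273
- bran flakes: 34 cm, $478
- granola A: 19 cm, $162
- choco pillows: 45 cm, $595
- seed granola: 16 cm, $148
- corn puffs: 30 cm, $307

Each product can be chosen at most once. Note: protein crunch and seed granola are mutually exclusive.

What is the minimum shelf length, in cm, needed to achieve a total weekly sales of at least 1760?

131

Need the lightest bundle worth ≥ 1760.
oat clusters + protein crunch + bran flakes + granola A: 1800 weekly sales at 131 cm.
Any bundle with less than 131 cm falls short of 1760.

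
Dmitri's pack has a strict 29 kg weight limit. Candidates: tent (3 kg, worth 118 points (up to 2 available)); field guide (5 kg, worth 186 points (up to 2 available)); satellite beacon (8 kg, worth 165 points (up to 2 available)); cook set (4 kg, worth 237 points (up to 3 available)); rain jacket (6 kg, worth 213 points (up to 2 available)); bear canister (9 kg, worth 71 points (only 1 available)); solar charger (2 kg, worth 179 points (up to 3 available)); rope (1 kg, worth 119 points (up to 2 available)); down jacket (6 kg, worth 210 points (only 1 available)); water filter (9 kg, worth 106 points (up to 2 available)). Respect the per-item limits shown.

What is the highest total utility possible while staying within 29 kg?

The ratio heuristic lands on 2×tent + 3×cook set + 3×solar charger + 2×rope (1722) but leaves 3 kg idle.
The 3 kg tied up in tent is better spent on rain jacket — total rises to 1817 (29 kg).
Nothing else within 29 kg beats 1817.

1817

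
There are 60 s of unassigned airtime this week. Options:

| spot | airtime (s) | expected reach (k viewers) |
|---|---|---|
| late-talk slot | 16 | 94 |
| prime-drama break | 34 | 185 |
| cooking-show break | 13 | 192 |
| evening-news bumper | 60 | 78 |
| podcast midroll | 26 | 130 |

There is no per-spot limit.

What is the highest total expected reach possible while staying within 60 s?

768

Taking 4×cooking-show break: 52 s used, 768 in expected reach.
Every other selection either busts 60 s or fails to beat 768.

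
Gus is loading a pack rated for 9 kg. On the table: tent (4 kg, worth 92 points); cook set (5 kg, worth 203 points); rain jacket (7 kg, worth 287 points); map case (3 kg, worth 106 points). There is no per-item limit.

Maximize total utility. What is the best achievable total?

318

Greedy by ratio would take rain jacket: 7 kg used, total 287.
Replace rain jacket with 3×map case: the trade gains 31 net, giving 318 at 9 kg.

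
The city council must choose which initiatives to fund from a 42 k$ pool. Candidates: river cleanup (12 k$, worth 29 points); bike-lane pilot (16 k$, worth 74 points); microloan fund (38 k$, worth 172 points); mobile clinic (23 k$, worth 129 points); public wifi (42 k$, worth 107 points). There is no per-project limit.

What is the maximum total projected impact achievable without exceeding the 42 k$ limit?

203

Taking bike-lane pilot + mobile clinic: 39 k$ used, 203 in projected impact.
Every other selection either busts 42 k$ or fails to beat 203.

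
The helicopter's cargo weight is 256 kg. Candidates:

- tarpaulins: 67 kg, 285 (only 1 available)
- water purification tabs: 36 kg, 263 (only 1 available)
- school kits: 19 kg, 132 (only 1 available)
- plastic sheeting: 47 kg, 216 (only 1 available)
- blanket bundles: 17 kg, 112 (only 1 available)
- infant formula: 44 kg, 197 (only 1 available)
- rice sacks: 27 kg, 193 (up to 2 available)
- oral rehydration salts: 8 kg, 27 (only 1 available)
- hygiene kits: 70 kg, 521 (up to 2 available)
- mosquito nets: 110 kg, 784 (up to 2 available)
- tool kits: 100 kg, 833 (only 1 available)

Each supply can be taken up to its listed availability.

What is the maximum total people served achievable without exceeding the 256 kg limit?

Ranking by ratio (people served/kg): tool kits 8.33, hygiene kits 7.44, water purification tabs 7.31, rice sacks 7.15.
Filling by ratio: oral rehydration salts + 2×hygiene kits + tool kits for 1902, with 8 kg left unused.
But school kits + rice sacks + mosquito nets + tool kits fits in 256 kg and reaches 1942.
Nothing else within 256 kg beats 1942.

1942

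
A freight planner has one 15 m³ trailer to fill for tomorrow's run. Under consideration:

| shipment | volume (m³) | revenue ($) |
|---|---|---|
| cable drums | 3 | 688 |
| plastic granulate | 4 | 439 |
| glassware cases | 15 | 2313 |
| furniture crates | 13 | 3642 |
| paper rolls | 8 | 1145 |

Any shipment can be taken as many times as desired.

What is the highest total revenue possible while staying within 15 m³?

3642

Taking furniture crates: 13 m³ used, 3642 in revenue.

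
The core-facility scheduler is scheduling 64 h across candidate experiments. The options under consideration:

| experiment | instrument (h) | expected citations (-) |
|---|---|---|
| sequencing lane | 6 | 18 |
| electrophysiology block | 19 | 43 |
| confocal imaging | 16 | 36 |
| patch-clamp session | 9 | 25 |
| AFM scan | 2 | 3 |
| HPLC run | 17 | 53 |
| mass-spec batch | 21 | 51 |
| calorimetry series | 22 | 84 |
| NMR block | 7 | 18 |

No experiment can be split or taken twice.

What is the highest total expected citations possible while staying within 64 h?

201

Best packing: sequencing lane + patch-clamp session + AFM scan + HPLC run + calorimetry series + NMR block — 63 h, 201 total.
Runner-up sequencing lane + electrophysiology block + HPLC run + calorimetry series tops out at 198.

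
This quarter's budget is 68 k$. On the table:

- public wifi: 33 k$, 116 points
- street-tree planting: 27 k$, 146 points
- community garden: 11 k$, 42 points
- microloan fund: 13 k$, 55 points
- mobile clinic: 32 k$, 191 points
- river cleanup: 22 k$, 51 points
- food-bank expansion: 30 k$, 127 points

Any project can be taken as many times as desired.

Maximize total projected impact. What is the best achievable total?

382

Ranking by ratio (projected impact/k$): mobile clinic 5.97, street-tree planting 5.41, food-bank expansion 4.23, microloan fund 4.23.
Best packing: 2×mobile clinic — 64 k$, 382 total.
Nothing else within 68 k$ beats 382.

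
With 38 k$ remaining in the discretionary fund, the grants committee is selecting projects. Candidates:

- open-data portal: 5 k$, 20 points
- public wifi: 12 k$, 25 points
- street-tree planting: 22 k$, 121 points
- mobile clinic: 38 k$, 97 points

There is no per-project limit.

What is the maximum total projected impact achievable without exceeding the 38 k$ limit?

Taking 3×open-data portal + street-tree planting: 37 k$ used, 181 in projected impact.
No other feasible combination exceeds 181.

181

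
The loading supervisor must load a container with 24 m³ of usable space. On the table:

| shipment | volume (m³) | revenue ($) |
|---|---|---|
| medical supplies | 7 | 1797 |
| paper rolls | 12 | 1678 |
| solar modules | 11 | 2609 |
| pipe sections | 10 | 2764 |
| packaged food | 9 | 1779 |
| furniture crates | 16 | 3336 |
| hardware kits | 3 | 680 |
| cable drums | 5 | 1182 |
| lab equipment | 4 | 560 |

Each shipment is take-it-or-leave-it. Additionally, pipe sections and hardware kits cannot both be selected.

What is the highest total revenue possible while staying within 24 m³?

5743

By revenue per m³: pipe sections 276.40, medical supplies 256.71, solar modules 237.18 lead.
The ratio ordering already packs tightly: medical supplies + pipe sections + cable drums, 22 m³, 5743.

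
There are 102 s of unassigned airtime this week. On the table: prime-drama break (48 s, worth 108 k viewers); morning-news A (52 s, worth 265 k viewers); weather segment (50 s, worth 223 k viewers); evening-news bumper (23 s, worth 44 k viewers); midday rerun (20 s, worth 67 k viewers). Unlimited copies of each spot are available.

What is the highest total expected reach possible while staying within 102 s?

488

Best packing: morning-news A + weather segment — 102 s, 488 total.
No other feasible combination exceeds 488.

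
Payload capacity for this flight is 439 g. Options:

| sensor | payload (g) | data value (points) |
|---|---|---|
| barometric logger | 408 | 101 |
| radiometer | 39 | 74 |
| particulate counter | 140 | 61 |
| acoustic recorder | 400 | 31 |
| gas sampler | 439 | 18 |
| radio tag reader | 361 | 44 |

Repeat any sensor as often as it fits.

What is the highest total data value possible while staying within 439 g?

814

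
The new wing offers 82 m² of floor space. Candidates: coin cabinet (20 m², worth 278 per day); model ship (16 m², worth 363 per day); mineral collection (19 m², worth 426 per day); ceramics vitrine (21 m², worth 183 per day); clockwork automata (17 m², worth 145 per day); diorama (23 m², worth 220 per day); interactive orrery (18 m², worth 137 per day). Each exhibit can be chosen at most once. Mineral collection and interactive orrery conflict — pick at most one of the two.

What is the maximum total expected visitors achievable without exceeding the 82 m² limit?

1287

Coin cabinet + model ship + mineral collection + diorama uses 78 of the 82 m² and totals 1287.
The closest alternative, coin cabinet + model ship + mineral collection + ceramics vitrine, reaches only 1250.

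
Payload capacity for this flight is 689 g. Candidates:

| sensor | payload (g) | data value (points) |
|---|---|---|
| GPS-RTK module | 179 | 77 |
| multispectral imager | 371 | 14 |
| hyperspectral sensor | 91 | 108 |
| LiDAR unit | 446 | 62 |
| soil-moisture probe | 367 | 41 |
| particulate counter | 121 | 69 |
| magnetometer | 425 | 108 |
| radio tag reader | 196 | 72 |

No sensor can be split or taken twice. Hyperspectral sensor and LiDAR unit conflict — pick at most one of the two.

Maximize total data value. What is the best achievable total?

326

The ratio ordering already packs tightly: GPS-RTK module + hyperspectral sensor + particulate counter + radio tag reader, 587 g, 326.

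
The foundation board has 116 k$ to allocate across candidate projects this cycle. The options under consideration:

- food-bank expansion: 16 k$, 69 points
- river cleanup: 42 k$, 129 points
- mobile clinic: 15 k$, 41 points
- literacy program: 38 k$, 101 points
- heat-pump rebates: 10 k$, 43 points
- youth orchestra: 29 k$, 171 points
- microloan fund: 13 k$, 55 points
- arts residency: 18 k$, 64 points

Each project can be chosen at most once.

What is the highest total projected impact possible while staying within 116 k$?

476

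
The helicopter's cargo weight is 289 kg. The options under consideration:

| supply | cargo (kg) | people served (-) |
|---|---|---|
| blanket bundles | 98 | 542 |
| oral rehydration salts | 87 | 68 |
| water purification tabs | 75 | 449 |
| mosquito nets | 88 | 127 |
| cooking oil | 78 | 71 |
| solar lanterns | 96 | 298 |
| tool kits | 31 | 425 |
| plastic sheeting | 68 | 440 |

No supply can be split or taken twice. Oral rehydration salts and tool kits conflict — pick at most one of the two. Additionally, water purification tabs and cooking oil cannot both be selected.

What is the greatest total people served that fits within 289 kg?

1856

By people served per kg: tool kits 13.71, plastic sheeting 6.47, water purification tabs 5.99, blanket bundles 5.53 lead.
Blanket bundles + water purification tabs + tool kits + plastic sheeting uses 272 of the 289 kg and totals 1856.
Nothing else feasible within 289 kg beats 1856.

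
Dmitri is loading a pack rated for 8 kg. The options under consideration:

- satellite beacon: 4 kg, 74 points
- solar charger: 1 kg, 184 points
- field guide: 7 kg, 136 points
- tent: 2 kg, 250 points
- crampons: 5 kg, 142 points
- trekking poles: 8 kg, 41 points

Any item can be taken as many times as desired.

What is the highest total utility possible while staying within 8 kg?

1472

By utility per kg: solar charger 184.00, tent 125.00, crampons 28.40, field guide 19.43 lead.
8×solar charger uses 8 of the 8 kg and totals 1472.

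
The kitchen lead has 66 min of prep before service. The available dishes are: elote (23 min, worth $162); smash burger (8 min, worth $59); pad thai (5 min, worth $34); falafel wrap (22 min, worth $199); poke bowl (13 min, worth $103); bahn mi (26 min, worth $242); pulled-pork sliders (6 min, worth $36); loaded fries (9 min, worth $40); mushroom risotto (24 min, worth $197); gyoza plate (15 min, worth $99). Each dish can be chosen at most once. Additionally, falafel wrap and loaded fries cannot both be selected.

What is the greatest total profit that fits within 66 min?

578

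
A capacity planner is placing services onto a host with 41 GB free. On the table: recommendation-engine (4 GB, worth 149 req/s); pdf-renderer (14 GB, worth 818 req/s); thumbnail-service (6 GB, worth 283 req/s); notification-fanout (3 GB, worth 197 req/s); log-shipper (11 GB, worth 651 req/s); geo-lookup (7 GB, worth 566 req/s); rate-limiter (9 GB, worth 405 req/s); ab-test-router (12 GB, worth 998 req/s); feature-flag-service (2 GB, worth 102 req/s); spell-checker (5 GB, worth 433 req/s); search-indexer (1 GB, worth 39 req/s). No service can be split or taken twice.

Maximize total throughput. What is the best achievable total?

Density check — spell-checker 86.60, ab-test-router 83.17, geo-lookup 80.86, notification-fanout 65.67 are the best per GB.
Greedy by ratio would take notification-fanout + log-shipper + geo-lookup + ab-test-router + feature-flag-service + spell-checker + search-indexer: 41 GB used, total 2986.
Dropping log-shipper and feature-flag-service and search-indexer frees 14 GB; slotting in pdf-renderer (14 GB) lifts the total to 3012 at 41 GB.
Runner-up notification-fanout + log-shipper + geo-lookup + ab-test-router + feature-flag-service + spell-checker + search-indexer tops out at 2986.

3012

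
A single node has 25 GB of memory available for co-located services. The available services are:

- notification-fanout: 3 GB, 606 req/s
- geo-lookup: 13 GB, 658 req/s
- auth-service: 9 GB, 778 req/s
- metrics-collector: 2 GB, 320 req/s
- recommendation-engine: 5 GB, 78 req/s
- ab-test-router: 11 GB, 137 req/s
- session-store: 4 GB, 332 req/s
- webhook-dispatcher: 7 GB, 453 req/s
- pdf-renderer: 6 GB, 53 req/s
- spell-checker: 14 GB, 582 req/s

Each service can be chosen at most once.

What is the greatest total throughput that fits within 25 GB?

2489

Notification-fanout + auth-service + metrics-collector + session-store + webhook-dispatcher uses 25 of the 25 GB and totals 2489.
That's the maximum — no swap from here does better than 2489.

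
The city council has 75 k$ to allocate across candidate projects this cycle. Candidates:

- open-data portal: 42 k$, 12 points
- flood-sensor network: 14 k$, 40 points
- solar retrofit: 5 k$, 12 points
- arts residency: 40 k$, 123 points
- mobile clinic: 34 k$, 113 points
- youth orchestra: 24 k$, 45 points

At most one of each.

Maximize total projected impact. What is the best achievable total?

Ranking by ratio (projected impact/k$): mobile clinic 3.32, arts residency 3.08, flood-sensor network 2.86.
Taking arts residency + mobile clinic: 74 k$ used, 236 in projected impact.
Every other selection either busts 75 k$ or fails to beat 236.

236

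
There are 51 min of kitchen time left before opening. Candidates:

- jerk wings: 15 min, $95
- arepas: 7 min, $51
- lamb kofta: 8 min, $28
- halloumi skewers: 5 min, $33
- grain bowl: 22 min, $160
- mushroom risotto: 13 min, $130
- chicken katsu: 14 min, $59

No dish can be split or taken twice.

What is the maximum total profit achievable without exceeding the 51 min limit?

385

Density check — mushroom risotto 10.00, arepas 7.29, grain bowl 7.27 are the best per min.
Filling by ratio: arepas + halloumi skewers + grain bowl + mushroom risotto for 374, with 4 min left unused.
The 12 min tied up in arepas and halloumi skewers is better spent on jerk wings — total rises to 385 (50 min).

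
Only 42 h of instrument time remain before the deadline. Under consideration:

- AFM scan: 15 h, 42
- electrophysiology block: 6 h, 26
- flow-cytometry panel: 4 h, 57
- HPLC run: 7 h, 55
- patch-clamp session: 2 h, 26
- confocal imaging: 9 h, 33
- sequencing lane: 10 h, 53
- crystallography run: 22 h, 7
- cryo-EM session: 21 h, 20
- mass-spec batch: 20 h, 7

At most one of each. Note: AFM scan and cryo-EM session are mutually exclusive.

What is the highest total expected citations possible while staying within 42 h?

Taking electrophysiology block + flow-cytometry panel + HPLC run + patch-clamp session + confocal imaging + sequencing lane: 38 h used, 250 in expected citations.
The closest alternative, AFM scan + electrophysiology block + flow-cytometry panel + HPLC run + sequencing lane, reaches only 233.

250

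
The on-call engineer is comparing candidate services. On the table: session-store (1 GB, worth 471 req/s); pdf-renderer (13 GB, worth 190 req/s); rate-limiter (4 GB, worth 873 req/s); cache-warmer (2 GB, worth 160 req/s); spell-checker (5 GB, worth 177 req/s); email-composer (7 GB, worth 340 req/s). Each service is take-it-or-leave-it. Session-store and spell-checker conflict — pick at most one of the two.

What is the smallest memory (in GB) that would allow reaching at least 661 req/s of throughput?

4

Minimise GB subject to total throughput ≥ 661.
Taking rate-limiter gives 873 (≥ 661) for 4 GB.
Any bundle with less than 4 GB falls short of 661.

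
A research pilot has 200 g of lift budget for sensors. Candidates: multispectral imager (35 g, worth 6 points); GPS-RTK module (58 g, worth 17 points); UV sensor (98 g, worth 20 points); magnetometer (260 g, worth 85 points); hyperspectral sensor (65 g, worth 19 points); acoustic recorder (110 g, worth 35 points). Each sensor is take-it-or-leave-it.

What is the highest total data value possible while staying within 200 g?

The ratio heuristic lands on GPS-RTK module + acoustic recorder (52) but leaves 32 g idle.
Replace GPS-RTK module with hyperspectral sensor: the trade gains 2 net, giving 54 at 175 g.

54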